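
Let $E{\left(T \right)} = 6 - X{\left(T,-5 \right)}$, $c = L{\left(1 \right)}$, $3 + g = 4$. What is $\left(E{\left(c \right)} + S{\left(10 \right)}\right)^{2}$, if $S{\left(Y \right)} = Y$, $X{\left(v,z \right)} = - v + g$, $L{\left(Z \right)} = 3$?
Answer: $324$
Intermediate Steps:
$g = 1$ ($g = -3 + 4 = 1$)
$X{\left(v,z \right)} = 1 - v$ ($X{\left(v,z \right)} = - v + 1 = 1 - v$)
$c = 3$
$E{\left(T \right)} = 5 + T$ ($E{\left(T \right)} = 6 - \left(1 - T\right) = 6 + \left(-1 + T\right) = 5 + T$)
$\left(E{\left(c \right)} + S{\left(10 \right)}\right)^{2} = \left(\left(5 + 3\right) + 10\right)^{2} = \left(8 + 10\right)^{2} = 18^{2} = 324$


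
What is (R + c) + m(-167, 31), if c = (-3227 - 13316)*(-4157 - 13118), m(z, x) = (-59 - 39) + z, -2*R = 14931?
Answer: 571545189/2 ≈ 2.8577e+8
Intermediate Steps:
R = -14931/2 (R = -½*14931 = -14931/2 ≈ -7465.5)
m(z, x) = -98 + z
c = 285780325 (c = -16543*(-17275) = 285780325)
(R + c) + m(-167, 31) = (-14931/2 + 285780325) + (-98 - 167) = 571545719/2 - 265 = 571545189/2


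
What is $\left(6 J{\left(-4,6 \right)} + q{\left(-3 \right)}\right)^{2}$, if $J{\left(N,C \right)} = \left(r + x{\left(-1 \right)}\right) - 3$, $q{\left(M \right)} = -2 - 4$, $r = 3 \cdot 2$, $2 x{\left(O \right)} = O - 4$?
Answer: $9$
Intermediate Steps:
$x{\left(O \right)} = -2 + \frac{O}{2}$ ($x{\left(O \right)} = \frac{O - 4}{2} = \frac{-4 + O}{2} = -2 + \frac{O}{2}$)
$r = 6$
$q{\left(M \right)} = -6$
$J{\left(N,C \right)} = \frac{1}{2}$ ($J{\left(N,C \right)} = \left(6 + \left(-2 + \frac{1}{2} \left(-1\right)\right)\right) - 3 = \left(6 - \frac{5}{2}\right) - 3 = \frac{7}{2} - 3 = \frac{1}{2}$)
$\left(6 J{\left(-4,6 \right)} + q{\left(-3 \right)}\right)^{2} = \left(6 \cdot \frac{1}{2} - 6\right)^{2} = \left(3 - 6\right)^{2} = \left(-3\right)^{2} = 9$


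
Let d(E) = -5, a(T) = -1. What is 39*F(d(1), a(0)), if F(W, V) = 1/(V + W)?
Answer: -13/2 ≈ -6.5000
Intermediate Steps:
39*F(d(1), a(0)) = 39/(-1 - 5) = 39/(-6) = 39*(-⅙) = -13/2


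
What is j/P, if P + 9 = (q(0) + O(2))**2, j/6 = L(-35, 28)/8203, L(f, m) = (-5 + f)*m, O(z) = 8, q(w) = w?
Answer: -1344/90233 ≈ -0.014895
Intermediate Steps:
L(f, m) = m*(-5 + f)
j = -6720/8203 (j = 6*((28*(-5 - 35))/8203) = 6*((28*(-40))*(1/8203)) = 6*(-1120*1/8203) = 6*(-1120/8203) = -6720/8203 ≈ -0.81921)
P = 55 (P = -9 + (0 + 8)**2 = -9 + 8**2 = -9 + 64 = 55)
j/P = -6720/8203/55 = -6720/8203*1/55 = -1344/90233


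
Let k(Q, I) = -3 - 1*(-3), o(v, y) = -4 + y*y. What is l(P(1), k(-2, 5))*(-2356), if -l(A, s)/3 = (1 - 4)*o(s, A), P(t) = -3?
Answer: -106020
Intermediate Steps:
o(v, y) = -4 + y²
k(Q, I) = 0 (k(Q, I) = -3 + 3 = 0)
l(A, s) = -36 + 9*A² (l(A, s) = -3*(1 - 4)*(-4 + A²) = -(-9)*(-4 + A²) = -3*(12 - 3*A²) = -36 + 9*A²)
l(P(1), k(-2, 5))*(-2356) = (-36 + 9*(-3)²)*(-2356) = (-36 + 9*9)*(-2356) = (-36 + 81)*(-2356) = 45*(-2356) = -106020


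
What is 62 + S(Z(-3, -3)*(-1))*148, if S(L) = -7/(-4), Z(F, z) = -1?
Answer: 321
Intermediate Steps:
S(L) = 7/4 (S(L) = -7*(-1/4) = 7/4)
62 + S(Z(-3, -3)*(-1))*148 = 62 + (7/4)*148 = 62 + 259 = 321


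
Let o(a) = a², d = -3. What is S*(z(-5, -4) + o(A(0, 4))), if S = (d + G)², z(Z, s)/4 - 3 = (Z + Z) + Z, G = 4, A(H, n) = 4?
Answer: -32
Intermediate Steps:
z(Z, s) = 12 + 12*Z (z(Z, s) = 12 + 4*((Z + Z) + Z) = 12 + 4*(2*Z + Z) = 12 + 4*(3*Z) = 12 + 12*Z)
S = 1 (S = (-3 + 4)² = 1² = 1)
S*(z(-5, -4) + o(A(0, 4))) = 1*((12 + 12*(-5)) + 4²) = 1*((12 - 60) + 16) = 1*(-48 + 16) = 1*(-32) = -32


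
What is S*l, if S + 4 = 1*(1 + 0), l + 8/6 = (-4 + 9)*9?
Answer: -131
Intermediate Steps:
l = 131/3 (l = -4/3 + (-4 + 9)*9 = -4/3 + 5*9 = -4/3 + 45 = 131/3 ≈ 43.667)
S = -3 (S = -4 + 1*(1 + 0) = -4 + 1*1 = -4 + 1 = -3)
S*l = -3*131/3 = -131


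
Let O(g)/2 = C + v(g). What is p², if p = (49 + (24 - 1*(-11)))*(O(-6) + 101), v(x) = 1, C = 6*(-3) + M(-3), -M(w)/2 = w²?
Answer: 6780816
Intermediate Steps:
M(w) = -2*w²
C = -36 (C = 6*(-3) - 2*(-3)² = -18 - 2*9 = -18 - 18 = -36)
O(g) = -70 (O(g) = 2*(-36 + 1) = 2*(-35) = -70)
p = 2604 (p = (49 + (24 - 1*(-11)))*(-70 + 101) = (49 + (24 + 11))*31 = (49 + 35)*31 = 84*31 = 2604)
p² = 2604² = 6780816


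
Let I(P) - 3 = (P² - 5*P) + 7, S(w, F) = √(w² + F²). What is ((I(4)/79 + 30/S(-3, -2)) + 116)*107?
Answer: 981190/79 + 3210*√13/13 ≈ 13310.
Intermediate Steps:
S(w, F) = √(F² + w²)
I(P) = 10 + P² - 5*P (I(P) = 3 + ((P² - 5*P) + 7) = 3 + (7 + P² - 5*P) = 10 + P² - 5*P)
((I(4)/79 + 30/S(-3, -2)) + 116)*107 = (((10 + 4² - 5*4)/79 + 30/(√((-2)² + (-3)²))) + 116)*107 = (((10 + 16 - 20)*(1/79) + 30/(√(4 + 9))) + 116)*107 = ((6*(1/79) + 30/(√13)) + 116)*107 = ((6/79 + 30*(√13/13)) + 116)*107 = ((6/79 + 30*√13/13) + 116)*107 = (9170/79 + 30*√13/13)*107 = 981190/79 + 3210*√13/13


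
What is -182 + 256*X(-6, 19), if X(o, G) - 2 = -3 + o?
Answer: -1974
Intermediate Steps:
X(o, G) = -1 + o (X(o, G) = 2 + (-3 + o) = -1 + o)
-182 + 256*X(-6, 19) = -182 + 256*(-1 - 6) = -182 + 256*(-7) = -182 - 1792 = -1974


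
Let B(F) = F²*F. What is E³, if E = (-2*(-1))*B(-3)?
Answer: -157464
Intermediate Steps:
B(F) = F³
E = -54 (E = -2*(-1)*(-3)³ = 2*(-27) = -54)
E³ = (-54)³ = -157464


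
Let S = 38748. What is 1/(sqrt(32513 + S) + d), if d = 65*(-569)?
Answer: -36985/1367818964 - sqrt(71261)/1367818964 ≈ -2.7235e-5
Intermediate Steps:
d = -36985
1/(sqrt(32513 + S) + d) = 1/(sqrt(32513 + 38748) - 36985) = 1/(sqrt(71261) - 36985) = 1/(-36985 + sqrt(71261))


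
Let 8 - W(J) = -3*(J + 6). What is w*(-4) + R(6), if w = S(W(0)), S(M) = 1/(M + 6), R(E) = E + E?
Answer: 95/8 ≈ 11.875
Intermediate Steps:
R(E) = 2*E
W(J) = 26 + 3*J (W(J) = 8 - (-3)*(J + 6) = 8 - (-3)*(6 + J) = 8 - (-18 - 3*J) = 8 + (18 + 3*J) = 26 + 3*J)
S(M) = 1/(6 + M)
w = 1/32 (w = 1/(6 + (26 + 3*0)) = 1/(6 + (26 + 0)) = 1/(6 + 26) = 1/32 ≈ 0.031250)
w*(-4) + R(6) = (1/32)*(-4) + 2*6 = -⅛ + 12 = 95/8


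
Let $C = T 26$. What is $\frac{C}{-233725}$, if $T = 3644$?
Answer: $- \frac{94744}{233725} \approx -0.40537$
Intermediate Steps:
$C = 94744$ ($C = 3644 \cdot 26 = 94744$)
$\frac{C}{-233725} = \frac{94744}{-233725} = 94744 \left(- \frac{1}{233725}\right) = - \frac{94744}{233725}$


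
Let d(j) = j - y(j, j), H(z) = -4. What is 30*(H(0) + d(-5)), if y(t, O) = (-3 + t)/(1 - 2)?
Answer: -510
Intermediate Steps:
y(t, O) = 3 - t (y(t, O) = (-3 + t)/(-1) = (-3 + t)*(-1) = 3 - t)
d(j) = -3 + 2*j (d(j) = j - (3 - j) = j + (-3 + j) = -3 + 2*j)
30*(H(0) + d(-5)) = 30*(-4 + (-3 + 2*(-5))) = 30*(-4 + (-3 - 10)) = 30*(-4 - 13) = 30*(-17) = -510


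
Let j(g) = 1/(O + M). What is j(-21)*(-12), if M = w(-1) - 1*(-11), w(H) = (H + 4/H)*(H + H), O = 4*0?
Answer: -4/7 ≈ -0.57143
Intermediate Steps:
O = 0
w(H) = 2*H*(H + 4/H) (w(H) = (H + 4/H)*(2*H) = 2*H*(H + 4/H))
M = 21 (M = (8 + 2*(-1)²) - 1*(-11) = (8 + 2*1) + 11 = (8 + 2) + 11 = 10 + 11 = 21)
j(g) = 1/21 (j(g) = 1/(0 + 21) = 1/21)
j(-21)*(-12) = (1/21)*(-12) = -4/7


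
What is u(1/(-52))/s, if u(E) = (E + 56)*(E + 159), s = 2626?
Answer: 24065237/7100704 ≈ 3.3891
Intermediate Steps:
u(E) = (56 + E)*(159 + E)
u(1/(-52))/s = (8904 + (1/(-52))² + 215/(-52))/2626 = (8904 + (-1/52)² + 215*(-1/52))*(1/2626) = (8904 + 1/2704 - 215/52)*(1/2626) = (24065237/2704)*(1/2626) = 24065237/7100704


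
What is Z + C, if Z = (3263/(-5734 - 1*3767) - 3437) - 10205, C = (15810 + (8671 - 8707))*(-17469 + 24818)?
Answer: 1101256004221/9501 ≈ 1.1591e+8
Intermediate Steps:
C = 115923126 (C = (15810 - 36)*7349 = 15774*7349 = 115923126)
Z = -129615905/9501 (Z = (3263/(-5734 - 3767) - 3437) - 10205 = (3263/(-9501) - 3437) - 10205 = (3263*(-1/9501) - 3437) - 10205 = (-3263/9501 - 3437) - 10205 = -32658200/9501 - 10205 = -129615905/9501 ≈ -13642.)
Z + C = -129615905/9501 + 115923126 = 1101256004221/9501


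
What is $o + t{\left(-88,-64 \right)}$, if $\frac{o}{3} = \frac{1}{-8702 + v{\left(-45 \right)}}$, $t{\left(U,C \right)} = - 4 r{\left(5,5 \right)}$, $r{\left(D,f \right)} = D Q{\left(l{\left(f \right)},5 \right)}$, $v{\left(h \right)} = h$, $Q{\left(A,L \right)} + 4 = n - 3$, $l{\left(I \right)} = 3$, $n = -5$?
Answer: $\frac{2099277}{8747} \approx 240.0$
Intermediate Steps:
$Q{\left(A,L \right)} = -12$ ($Q{\left(A,L \right)} = -4 - 8 = -12$)
$r{\left(D,f \right)} = - 12 D$ ($r{\left(D,f \right)} = D \left(-12\right) = - 12 D$)
$t{\left(U,C \right)} = 240$ ($t{\left(U,C \right)} = - 4 \left(\left(-12\right) 5\right) = \left(-4\right) \left(-60\right) = 240$)
$o = - \frac{3}{8747}$ ($o = \frac{3}{-8702 - 45} = \frac{3}{-8747} = 3 \left(- \frac{1}{8747}\right) = - \frac{3}{8747} \approx -0.00034297$)
$o + t{\left(-88,-64 \right)} = - \frac{3}{8747} + 240 = \frac{2099277}{8747}$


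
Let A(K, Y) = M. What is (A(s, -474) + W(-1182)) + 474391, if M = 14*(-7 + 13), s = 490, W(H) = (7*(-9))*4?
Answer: 474223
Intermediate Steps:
W(H) = -252 (W(H) = -63*4 = -252)
M = 84 (M = 14*6 = 84)
A(K, Y) = 84
(A(s, -474) + W(-1182)) + 474391 = (84 - 252) + 474391 = -168 + 474391 = 474223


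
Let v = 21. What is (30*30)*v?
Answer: 18900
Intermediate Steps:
(30*30)*v = (30*30)*21 = 900*21 = 18900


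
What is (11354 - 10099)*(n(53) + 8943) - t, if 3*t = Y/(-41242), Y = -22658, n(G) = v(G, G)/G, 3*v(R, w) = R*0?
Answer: 694317203966/61863 ≈ 1.1223e+7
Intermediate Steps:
v(R, w) = 0 (v(R, w) = (R*0)/3 = (⅓)*0 = 0)
n(G) = 0 (n(G) = 0/G = 0)
t = 11329/61863 (t = (-22658/(-41242))/3 = (-22658*(-1/41242))/3 = (⅓)*(11329/20621) = 11329/61863 ≈ 0.18313)
(11354 - 10099)*(n(53) + 8943) - t = (11354 - 10099)*(0 + 8943) - 1*11329/61863 = 1255*8943 - 11329/61863 = 11223465 - 11329/61863 = 694317203966/61863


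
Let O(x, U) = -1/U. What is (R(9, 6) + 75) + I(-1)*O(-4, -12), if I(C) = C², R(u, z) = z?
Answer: 973/12 ≈ 81.083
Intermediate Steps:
(R(9, 6) + 75) + I(-1)*O(-4, -12) = (6 + 75) + (-1)²*(-1/(-12)) = 81 + 1*(-1*(-1/12)) = 81 + 1*(1/12) = 81 + 1/12 = 973/12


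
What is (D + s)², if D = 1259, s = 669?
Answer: 3717184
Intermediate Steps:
(D + s)² = (1259 + 669)² = 1928² = 3717184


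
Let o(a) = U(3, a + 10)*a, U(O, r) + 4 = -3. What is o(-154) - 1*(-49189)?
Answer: 50267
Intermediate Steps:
U(O, r) = -7 (U(O, r) = -4 - 3 = -7)
o(a) = -7*a
o(-154) - 1*(-49189) = -7*(-154) - 1*(-49189) = 1078 + 49189 = 50267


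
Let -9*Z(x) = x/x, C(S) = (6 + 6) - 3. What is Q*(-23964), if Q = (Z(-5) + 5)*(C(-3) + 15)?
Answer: -2811776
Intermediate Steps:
C(S) = 9 (C(S) = 12 - 3 = 9)
Z(x) = -1/9 (Z(x) = -x/(9*x) = -1/9*1 = -1/9)
Q = 352/3 (Q = (-1/9 + 5)*(9 + 15) = (44/9)*24 = 352/3 ≈ 117.33)
Q*(-23964) = (352/3)*(-23964) = -2811776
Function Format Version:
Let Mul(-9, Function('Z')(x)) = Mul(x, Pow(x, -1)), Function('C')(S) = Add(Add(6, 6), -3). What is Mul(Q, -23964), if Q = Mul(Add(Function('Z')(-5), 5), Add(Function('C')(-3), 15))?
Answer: -2811776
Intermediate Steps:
Function('C')(S) = 9 (Function('C')(S) = Add(12, -3) = 9)
Function('Z')(x) = Rational(-1, 9) (Function('Z')(x) = Mul(Rational(-1, 9), Mul(x, Pow(x, -1))) = Mul(Rational(-1, 9), 1) = Rational(-1, 9))
Q = Rational(352, 3) (Q = Mul(Add(Rational(-1, 9), 5), Add(9, 15)) = Mul(Rational(44, 9), 24) = Rational(352, 3) ≈ 117.33)
Mul(Q, -23964) = Mul(Rational(352, 3), -23964) = -2811776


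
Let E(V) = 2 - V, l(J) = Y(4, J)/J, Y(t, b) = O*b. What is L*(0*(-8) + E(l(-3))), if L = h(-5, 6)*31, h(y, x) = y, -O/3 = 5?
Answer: -2635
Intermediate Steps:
O = -15 (O = -3*5 = -15)
Y(t, b) = -15*b
l(J) = -15 (l(J) = (-15*J)/J = -15)
L = -155 (L = -5*31 = -155)
L*(0*(-8) + E(l(-3))) = -155*(0*(-8) + (2 - 1*(-15))) = -155*(0 + (2 + 15)) = -155*(0 + 17) = -155*17 = -2635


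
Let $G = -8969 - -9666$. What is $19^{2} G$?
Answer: $251617$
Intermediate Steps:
$G = 697$ ($G = -8969 + 9666 = 697$)
$19^{2} G = 19^{2} \cdot 697 = 361 \cdot 697 = 251617$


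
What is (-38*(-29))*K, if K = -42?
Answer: -46284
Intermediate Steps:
(-38*(-29))*K = -38*(-29)*(-42) = 1102*(-42) = -46284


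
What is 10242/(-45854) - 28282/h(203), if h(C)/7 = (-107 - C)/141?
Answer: 45708153402/24875795 ≈ 1837.5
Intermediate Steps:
h(C) = -749/141 - 7*C/141 (h(C) = 7*((-107 - C)/141) = 7*((-107 - C)*(1/141)) = 7*(-107/141 - C/141) = -749/141 - 7*C/141)
10242/(-45854) - 28282/h(203) = 10242/(-45854) - 28282/(-749/141 - 7/141*203) = 10242*(-1/45854) - 28282/(-749/141 - 1421/141) = -5121/22927 - 28282/(-2170/141) = -5121/22927 - 28282*(-141/2170) = -5121/22927 + 1993881/1085 = 45708153402/24875795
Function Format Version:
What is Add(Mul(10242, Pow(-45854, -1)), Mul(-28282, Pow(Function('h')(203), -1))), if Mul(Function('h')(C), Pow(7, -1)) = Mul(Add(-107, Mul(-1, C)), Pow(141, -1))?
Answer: Rational(45708153402, 24875795) ≈ 1837.5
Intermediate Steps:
Function('h')(C) = Add(Rational(-749, 141), Mul(Rational(-7, 141), C)) (Function('h')(C) = Mul(7, Mul(Add(-107, Mul(-1, C)), Pow(141, -1))) = Mul(7, Mul(Add(-107, Mul(-1, C)), Rational(1, 141))) = Mul(7, Add(Rational(-107, 141), Mul(Rational(-1, 141), C))) = Add(Rational(-749, 141), Mul(Rational(-7, 141), C)))
Add(Mul(10242, Pow(-45854, -1)), Mul(-28282, Pow(Function('h')(203), -1))) = Add(Mul(10242, Pow(-45854, -1)), Mul(-28282, Pow(Add(Rational(-749, 141), Mul(Rational(-7, 141), 203)), -1))) = Add(Mul(10242, Rational(-1, 45854)), Mul(-28282, Pow(Add(Rational(-749, 141), Rational(-1421, 141)), -1))) = Add(Rational(-5121, 22927), Mul(-28282, Pow(Rational(-2170, 141), -1))) = Add(Rational(-5121, 22927), Mul(-28282, Rational(-141, 2170))) = Add(Rational(-5121, 22927), Rational(1993881, 1085)) = Rational(45708153402, 24875795)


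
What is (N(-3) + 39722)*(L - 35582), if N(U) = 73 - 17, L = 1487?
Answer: -1356230910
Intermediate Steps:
N(U) = 56
(N(-3) + 39722)*(L - 35582) = (56 + 39722)*(1487 - 35582) = 39778*(-34095) = -1356230910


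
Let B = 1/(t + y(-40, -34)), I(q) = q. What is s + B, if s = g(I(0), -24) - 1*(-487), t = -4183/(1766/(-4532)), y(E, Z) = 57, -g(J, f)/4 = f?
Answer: 5555413130/9529009 ≈ 583.00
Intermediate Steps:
g(J, f) = -4*f
t = 9478678/883 (t = -4183/(1766*(-1/4532)) = -4183/(-883/2266) = -4183*(-2266/883) = 9478678/883 ≈ 10735.)
s = 583 (s = -4*(-24) - 1*(-487) = 96 + 487 = 583)
B = 883/9529009 (B = 1/(9478678/883 + 57) = 1/(9529009/883) = 883/9529009 ≈ 9.2664e-5)
s + B = 583 + 883/9529009 = 5555413130/9529009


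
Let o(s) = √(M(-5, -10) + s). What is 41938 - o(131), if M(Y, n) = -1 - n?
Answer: 41938 - 2*√35 ≈ 41926.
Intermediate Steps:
o(s) = √(9 + s) (o(s) = √((-1 - 1*(-10)) + s) = √((-1 + 10) + s) = √(9 + s))
41938 - o(131) = 41938 - √(9 + 131) = 41938 - √140 = 41938 - 2*√35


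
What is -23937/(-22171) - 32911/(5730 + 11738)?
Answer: -311538265/387283028 ≈ -0.80442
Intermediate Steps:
-23937/(-22171) - 32911/(5730 + 11738) = -23937*(-1/22171) - 32911/17468 = 23937/22171 - 32911*1/17468 = 23937/22171 - 32911/17468 = -311538265/387283028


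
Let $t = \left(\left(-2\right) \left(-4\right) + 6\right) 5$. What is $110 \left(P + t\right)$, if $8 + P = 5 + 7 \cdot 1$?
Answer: $8140$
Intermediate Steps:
$t = 70$ ($t = \left(8 + 6\right) 5 = 14 \cdot 5 = 70$)
$P = 4$ ($P = -8 + \left(5 + 7 \cdot 1\right) = -8 + \left(5 + 7\right) = -8 + 12 = 4$)
$110 \left(P + t\right) = 110 \left(4 + 70\right) = 110 \cdot 74 = 8140$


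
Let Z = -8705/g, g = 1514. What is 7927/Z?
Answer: -12001478/8705 ≈ -1378.7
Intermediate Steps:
Z = -8705/1514 ≈ -5.7497
7927/Z = 7927/(-8705/1514) = 7927*(-1514/8705) = -12001478/8705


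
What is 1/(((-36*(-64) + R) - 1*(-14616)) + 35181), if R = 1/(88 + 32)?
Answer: 120/6252121 ≈ 1.9193e-5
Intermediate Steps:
R = 1/120 ≈ 0.0083333
1/(((-36*(-64) + R) - 1*(-14616)) + 35181) = 1/(((-36*(-64) + 1/120) - 1*(-14616)) + 35181) = 1/(((2304 + 1/120) + 14616) + 35181) = 1/((276481/120 + 14616) + 35181) = 1/(2030401/120 + 35181) = 1/(6252121/120) = 120/6252121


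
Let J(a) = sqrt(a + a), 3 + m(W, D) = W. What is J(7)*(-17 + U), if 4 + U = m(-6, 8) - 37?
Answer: -67*sqrt(14) ≈ -250.69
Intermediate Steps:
m(W, D) = -3 + W
U = -50 (U = -4 + ((-3 - 6) - 37) = -4 + (-9 - 37) = -4 - 46 = -50)
J(a) = sqrt(2)*sqrt(a) (J(a) = sqrt(2*a) = sqrt(2)*sqrt(a))
J(7)*(-17 + U) = (sqrt(2)*sqrt(7))*(-17 - 50) = sqrt(14)*(-67) = -67*sqrt(14)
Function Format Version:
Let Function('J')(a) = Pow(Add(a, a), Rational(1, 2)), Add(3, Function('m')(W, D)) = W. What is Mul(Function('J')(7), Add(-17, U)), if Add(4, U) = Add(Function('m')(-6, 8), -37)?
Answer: Mul(-67, Pow(14, Rational(1, 2))) ≈ -250.69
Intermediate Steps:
Function('m')(W, D) = Add(-3, W)
U = -50 (U = Add(-4, Add(Add(-3, -6), -37)) = Add(-4, Add(-9, -37)) = Add(-4, -46) = -50)
Function('J')(a) = Mul(Pow(2, Rational(1, 2)), Pow(a, Rational(1, 2))) (Function('J')(a) = Pow(Mul(2, a), Rational(1, 2)) = Mul(Pow(2, Rational(1, 2)), Pow(a, Rational(1, 2))))
Mul(Function('J')(7), Add(-17, U)) = Mul(Mul(Pow(2, Rational(1, 2)), Pow(7, Rational(1, 2))), Add(-17, -50)) = Mul(Pow(14, Rational(1, 2)), -67) = Mul(-67, Pow(14, Rational(1, 2)))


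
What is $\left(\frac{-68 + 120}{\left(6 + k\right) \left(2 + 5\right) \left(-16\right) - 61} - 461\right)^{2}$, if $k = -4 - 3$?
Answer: $\frac{550324681}{2601} \approx 2.1158 \cdot 10^{5}$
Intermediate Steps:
$k = -7$ ($k = -4 - 3 = -7$)
$\left(\frac{-68 + 120}{\left(6 + k\right) \left(2 + 5\right) \left(-16\right) - 61} - 461\right)^{2} = \left(\frac{-68 + 120}{\left(6 - 7\right) \left(2 + 5\right) \left(-16\right) - 61} - 461\right)^{2} = \left(\frac{52}{\left(-1\right) 7 \left(-16\right) - 61} - 461\right)^{2} = \left(\frac{52}{\left(-7\right) \left(-16\right) - 61} - 461\right)^{2} = \left(\frac{52}{112 - 61} - 461\right)^{2} = \left(\frac{52}{51} - 461\right)^{2} = \left(- \frac{23459}{51}\right)^{2} = \frac{550324681}{2601}$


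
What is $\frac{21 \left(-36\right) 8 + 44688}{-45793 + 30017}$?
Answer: $- \frac{2415}{986} \approx -2.4493$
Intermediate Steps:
$\frac{21 \left(-36\right) 8 + 44688}{-45793 + 30017} = \frac{\left(-756\right) 8 + 44688}{-15776} = \left(-6048 + 44688\right) \left(- \frac{1}{15776}\right) = 38640 \left(- \frac{1}{15776}\right) = - \frac{2415}{986}$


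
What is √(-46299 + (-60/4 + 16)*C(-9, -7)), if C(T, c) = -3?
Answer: I*√46302 ≈ 215.18*I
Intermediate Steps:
√(-46299 + (-60/4 + 16)*C(-9, -7)) = √(-46299 + (-60/4 + 16)*(-3)) = √(-46299 + (-60*¼ + 16)*(-3)) = √(-46299 + (-15 + 16)*(-3)) = √(-46299 + 1*(-3)) = √(-46299 - 3) = √(-46302) = I*√46302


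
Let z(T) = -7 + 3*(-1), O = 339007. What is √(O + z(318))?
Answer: 17*√1173 ≈ 582.23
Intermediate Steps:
z(T) = -10 (z(T) = -7 - 3 = -10)
√(O + z(318)) = √(339007 - 10) = √338997 = 17*√1173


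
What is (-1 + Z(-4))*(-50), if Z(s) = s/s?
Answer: 0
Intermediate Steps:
Z(s) = 1
(-1 + Z(-4))*(-50) = (-1 + 1)*(-50) = 0*(-50) = 0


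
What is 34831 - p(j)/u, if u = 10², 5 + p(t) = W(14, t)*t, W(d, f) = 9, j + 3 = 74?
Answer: 1741233/50 ≈ 34825.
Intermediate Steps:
j = 71 (j = -3 + 74 = 71)
p(t) = -5 + 9*t
u = 100
34831 - p(j)/u = 34831 - (-5 + 9*71)/100 = 34831 - (-5 + 639)/100 = 34831 - 634/100 = 34831 - 1*317/50 = 34831 - 317/50 = 1741233/50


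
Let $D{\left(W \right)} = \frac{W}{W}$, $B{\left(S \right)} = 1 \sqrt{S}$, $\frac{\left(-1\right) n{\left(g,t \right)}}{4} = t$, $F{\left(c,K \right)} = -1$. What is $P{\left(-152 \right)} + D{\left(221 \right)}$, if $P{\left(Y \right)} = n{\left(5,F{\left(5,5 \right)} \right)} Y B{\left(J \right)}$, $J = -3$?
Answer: $1 - 608 i \sqrt{3} \approx 1.0 - 1053.1 i$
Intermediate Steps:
$n{\left(g,t \right)} = - 4 t$
$B{\left(S \right)} = \sqrt{S}$
$D{\left(W \right)} = 1$
$P{\left(Y \right)} = 4 i Y \sqrt{3}$ ($P{\left(Y \right)} = \left(-4\right) \left(-1\right) Y \sqrt{-3} = 4 Y i \sqrt{3} = 4 i Y \sqrt{3}$)
$P{\left(-152 \right)} + D{\left(221 \right)} = 4 i \left(-152\right) \sqrt{3} + 1 = - 608 i \sqrt{3} + 1 = 1 - 608 i \sqrt{3}$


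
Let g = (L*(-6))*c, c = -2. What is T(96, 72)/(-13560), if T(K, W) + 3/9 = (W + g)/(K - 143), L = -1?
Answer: 227/1911960 ≈ 0.00011873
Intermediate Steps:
g = -12 (g = -1*(-6)*(-2) = 6*(-2) = -12)
T(K, W) = -⅓ + (-12 + W)/(-143 + K) (T(K, W) = -⅓ + (W - 12)/(K - 143) = -⅓ + (-12 + W)/(-143 + K))
T(96, 72)/(-13560) = ((107 - 1*96 + 3*72)/(3*(-143 + 96)))/(-13560) = ((⅓)*(107 - 96 + 216)/(-47))*(-1/13560) = ((⅓)*(-1/47)*227)*(-1/13560) = -227/141*(-1/13560) = 227/1911960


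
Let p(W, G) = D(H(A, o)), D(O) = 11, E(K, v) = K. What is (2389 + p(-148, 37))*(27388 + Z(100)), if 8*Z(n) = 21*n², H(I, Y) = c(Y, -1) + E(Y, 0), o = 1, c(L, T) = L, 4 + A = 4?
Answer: 128731200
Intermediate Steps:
A = 0 (A = -4 + 4 = 0)
H(I, Y) = 2*Y (H(I, Y) = Y + Y = 2*Y)
p(W, G) = 11
Z(n) = 21*n²/8 (Z(n) = (21*n²)/8 = 21*n²/8)
(2389 + p(-148, 37))*(27388 + Z(100)) = (2389 + 11)*(27388 + (21/8)*100²) = 2400*(27388 + (21/8)*10000) = 2400*(27388 + 26250) = 2400*53638 = 128731200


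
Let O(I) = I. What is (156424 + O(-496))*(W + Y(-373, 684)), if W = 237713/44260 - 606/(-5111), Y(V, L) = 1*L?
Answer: 6080075904136026/56553215 ≈ 1.0751e+8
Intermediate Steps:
Y(V, L) = L
W = 1241772703/226212860 (W = 237713*(1/44260) - 606*(-1/5111) = 237713/44260 + 606/5111 = 1241772703/226212860 ≈ 5.4894)
(156424 + O(-496))*(W + Y(-373, 684)) = (156424 - 496)*(1241772703/226212860 + 684) = 155928*(155971368943/226212860) = 6080075904136026/56553215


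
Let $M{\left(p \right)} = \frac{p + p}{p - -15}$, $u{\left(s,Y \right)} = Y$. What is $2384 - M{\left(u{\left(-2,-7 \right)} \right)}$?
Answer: $\frac{9543}{4} \approx 2385.8$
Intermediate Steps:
$M{\left(p \right)} = \frac{2 p}{15 + p}$ ($M{\left(p \right)} = \frac{2 p}{p + 15} = \frac{2 p}{15 + p}$)
$2384 - M{\left(u{\left(-2,-7 \right)} \right)} = 2384 - 2 \left(-7\right) \frac{1}{15 - 7} = 2384 - 2 \left(-7\right) \frac{1}{8} = 2384 - - \frac{7}{4} = 2384 + \frac{7}{4} = \frac{9543}{4}$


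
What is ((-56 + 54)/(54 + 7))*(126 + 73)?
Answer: -398/61 ≈ -6.5246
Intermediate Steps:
((-56 + 54)/(54 + 7))*(126 + 73) = -2/61*199 = -398/61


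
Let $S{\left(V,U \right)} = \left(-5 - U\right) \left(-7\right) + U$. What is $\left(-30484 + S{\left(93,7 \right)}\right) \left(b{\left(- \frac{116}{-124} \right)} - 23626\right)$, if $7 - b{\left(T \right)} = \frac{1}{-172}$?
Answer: $\frac{123470559531}{172} \approx 7.1785 \cdot 10^{8}$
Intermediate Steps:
$b{\left(T \right)} = \frac{1205}{172}$ ($b{\left(T \right)} = 7 - \frac{1}{-172} = 7 - - \frac{1}{172} = 7 + \frac{1}{172} = \frac{1205}{172}$)
$S{\left(V,U \right)} = 35 + 8 U$ ($S{\left(V,U \right)} = \left(35 + 7 U\right) + U = 35 + 8 U$)
$\left(-30484 + S{\left(93,7 \right)}\right) \left(b{\left(- \frac{116}{-124} \right)} - 23626\right) = \left(-30484 + \left(35 + 8 \cdot 7\right)\right) \left(\frac{1205}{172} - 23626\right) = \left(-30484 + \left(35 + 56\right)\right) \left(\frac{1205}{172} - 23626\right) = \left(-30484 + 91\right) \left(- \frac{4062467}{172}\right) = \left(-30393\right) \left(- \frac{4062467}{172}\right) = \frac{123470559531}{172}$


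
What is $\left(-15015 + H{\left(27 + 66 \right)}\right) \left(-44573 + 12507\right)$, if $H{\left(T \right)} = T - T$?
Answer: $481470990$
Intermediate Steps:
$H{\left(T \right)} = 0$
$\left(-15015 + H{\left(27 + 66 \right)}\right) \left(-44573 + 12507\right) = \left(-15015 + 0\right) \left(-44573 + 12507\right) = \left(-15015\right) \left(-32066\right) = 481470990$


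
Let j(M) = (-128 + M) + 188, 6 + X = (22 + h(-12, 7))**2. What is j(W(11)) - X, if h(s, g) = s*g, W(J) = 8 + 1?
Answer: -3769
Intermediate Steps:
W(J) = 9
h(s, g) = g*s
X = 3838 (X = -6 + (22 + 7*(-12))**2 = -6 + (22 - 84)**2 = -6 + (-62)**2 = -6 + 3844 = 3838)
j(M) = 60 + M
j(W(11)) - X = (60 + 9) - 1*3838 = 69 - 3838 = -3769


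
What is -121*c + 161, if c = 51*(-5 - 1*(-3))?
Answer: 12503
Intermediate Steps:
c = -102 (c = 51*(-5 + 3) = 51*(-2) = -102)
-121*c + 161 = -121*(-102) + 161 = 12342 + 161 = 12503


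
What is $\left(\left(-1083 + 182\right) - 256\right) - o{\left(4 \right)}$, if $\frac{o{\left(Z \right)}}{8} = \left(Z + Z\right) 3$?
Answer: $-1349$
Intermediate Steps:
$o{\left(Z \right)} = 48 Z$ ($o{\left(Z \right)} = 8 \left(Z + Z\right) 3 = 8 \cdot 2 Z 3 = 8 \cdot 6 Z = 48 Z$)
$\left(\left(-1083 + 182\right) - 256\right) - o{\left(4 \right)} = \left(\left(-1083 + 182\right) - 256\right) - 48 \cdot 4 = \left(-901 - 256\right) - 192 = -1157 - 192 = -1349$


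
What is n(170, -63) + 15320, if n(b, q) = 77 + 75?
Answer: 15472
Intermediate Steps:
n(b, q) = 152
n(170, -63) + 15320 = 152 + 15320 = 15472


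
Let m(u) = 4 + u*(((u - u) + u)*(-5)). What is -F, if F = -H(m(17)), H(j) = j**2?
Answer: 2076481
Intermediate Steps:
m(u) = 4 - 5*u**2 (m(u) = 4 + u*((0 + u)*(-5)) = 4 + u*(u*(-5)) = 4 + u*(-5*u) = 4 - 5*u**2)
F = -2076481 (F = -(4 - 5*17**2)**2 = -(4 - 5*289)**2 = -(4 - 1445)**2 = -1*(-1441)**2 = -1*2076481 = -2076481)
-F = -1*(-2076481) = 2076481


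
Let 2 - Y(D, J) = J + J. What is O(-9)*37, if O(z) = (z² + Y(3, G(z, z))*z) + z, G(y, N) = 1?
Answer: 2664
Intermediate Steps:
Y(D, J) = 2 - 2*J (Y(D, J) = 2 - (J + J) = 2 - 2*J)
O(z) = z + z² (O(z) = (z² + (2 - 2*1)*z) + z = (z² + (2 - 2)*z) + z = (z² + 0*z) + z = (z² + 0) + z = z² + z = z + z²)
O(-9)*37 = -9*(1 - 9)*37 = -9*(-8)*37 = 72*37 = 2664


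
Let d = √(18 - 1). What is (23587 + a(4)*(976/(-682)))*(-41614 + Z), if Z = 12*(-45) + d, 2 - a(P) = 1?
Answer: -339031090566/341 + 8042679*√17/341 ≈ -9.9413e+8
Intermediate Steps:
a(P) = 1 (a(P) = 2 - 1*1 = 2 - 1 = 1)
d = √17 ≈ 4.1231
Z = -540 + √17 (Z = 12*(-45) + √17 = -540 + √17 ≈ -535.88)
(23587 + a(4)*(976/(-682)))*(-41614 + Z) = (23587 + 1*(976/(-682)))*(-41614 + (-540 + √17)) = (23587 + 1*(976*(-1/682)))*(-42154 + √17) = (23587 + 1*(-488/341))*(-42154 + √17) = (23587 - 488/341)*(-42154 + √17) = 8042679*(-42154 + √17)/341 = -339031090566/341 + 8042679*√17/341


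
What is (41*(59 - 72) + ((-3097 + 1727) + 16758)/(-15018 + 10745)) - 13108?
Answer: -58303381/4273 ≈ -13645.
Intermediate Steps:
(41*(59 - 72) + ((-3097 + 1727) + 16758)/(-15018 + 10745)) - 13108 = (41*(-13) + (-1370 + 16758)/(-4273)) - 13108 = (-533 + 15388*(-1/4273)) - 13108 = (-533 - 15388/4273) - 13108 = -2292897/4273 - 13108 = -58303381/4273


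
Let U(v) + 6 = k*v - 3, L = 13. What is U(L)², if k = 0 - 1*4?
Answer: 3721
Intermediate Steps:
k = -4 (k = 0 - 4 = -4)
U(v) = -9 - 4*v (U(v) = -6 + (-4*v - 3) = -6 + (-3 - 4*v) = -9 - 4*v)
U(L)² = (-9 - 4*13)² = (-9 - 52)² = (-61)² = 3721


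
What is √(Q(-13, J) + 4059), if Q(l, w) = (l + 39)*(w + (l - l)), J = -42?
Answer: √2967 ≈ 54.470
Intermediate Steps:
Q(l, w) = w*(39 + l) (Q(l, w) = (39 + l)*(w + 0) = (39 + l)*w = w*(39 + l))
√(Q(-13, J) + 4059) = √(-42*(39 - 13) + 4059) = √(-42*26 + 4059) = √(-1092 + 4059) = √2967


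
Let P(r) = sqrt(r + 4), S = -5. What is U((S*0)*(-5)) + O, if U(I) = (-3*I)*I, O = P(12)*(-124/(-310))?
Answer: 8/5 ≈ 1.6000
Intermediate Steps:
P(r) = sqrt(4 + r)
O = 8/5 (O = sqrt(4 + 12)*(-124/(-310)) = sqrt(16)*(-124*(-1/310)) = 4*(2/5) = 8/5 ≈ 1.6000)
U(I) = -3*I**2
U((S*0)*(-5)) + O = -3*(-5*0*(-5))**2 + 8/5 = -3*(0*(-5))**2 + 8/5 = -3*0**2 + 8/5 = -3*0 + 8/5 = 0 + 8/5 = 8/5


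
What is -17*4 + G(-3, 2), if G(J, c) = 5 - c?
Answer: -65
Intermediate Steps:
-17*4 + G(-3, 2) = -17*4 + (5 - 1*2) = -68 + (5 - 2) = -68 + 3 = -65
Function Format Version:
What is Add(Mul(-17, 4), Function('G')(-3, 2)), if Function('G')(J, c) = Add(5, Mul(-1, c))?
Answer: -65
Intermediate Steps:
Add(Mul(-17, 4), Function('G')(-3, 2)) = Add(Mul(-17, 4), Add(5, Mul(-1, 2))) = Add(-68, Add(5, -2)) = Add(-68, 3) = -65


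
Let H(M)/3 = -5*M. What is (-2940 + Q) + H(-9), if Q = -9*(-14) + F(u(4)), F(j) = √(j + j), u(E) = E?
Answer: -2679 + 2*√2 ≈ -2676.2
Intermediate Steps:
H(M) = -15*M (H(M) = 3*(-5*M) = -15*M)
F(j) = √2*√j (F(j) = √(2*j) = √2*√j)
Q = 126 + 2*√2 (Q = -9*(-14) + √2*√4 = 126 + √2*2 = 126 + 2*√2 ≈ 128.83)
(-2940 + Q) + H(-9) = (-2940 + (126 + 2*√2)) - 15*(-9) = (-2814 + 2*√2) + 135 = -2679 + 2*√2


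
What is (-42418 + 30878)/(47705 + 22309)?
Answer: -5770/35007 ≈ -0.16482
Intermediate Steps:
(-42418 + 30878)/(47705 + 22309) = -11540/70014 = -11540*1/70014 = -5770/35007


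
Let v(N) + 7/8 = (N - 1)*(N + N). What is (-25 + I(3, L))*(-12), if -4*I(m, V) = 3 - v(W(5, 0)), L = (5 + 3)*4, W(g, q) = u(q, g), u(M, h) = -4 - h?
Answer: -1827/8 ≈ -228.38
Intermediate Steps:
W(g, q) = -4 - g
v(N) = -7/8 + 2*N*(-1 + N) (v(N) = -7/8 + (N - 1)*(N + N) = -7/8 + (-1 + N)*(2*N) = -7/8 + 2*N*(-1 + N))
L = 32 (L = 8*4 = 32)
I(m, V) = 1409/32 (I(m, V) = -(3 - (-7/8 - 2*(-4 - 1*5) + 2*(-4 - 1*5)²))/4 = -(3 - (-7/8 - 2*(-4 - 5) + 2*(-4 - 5)²))/4 = -(3 - (-7/8 - 2*(-9) + 2*(-9)²))/4 = -(3 - (-7/8 + 18 + 2*81))/4 = -(3 - (-7/8 + 18 + 162))/4 = -(3 - 1*1433/8)/4 = -(3 - 1433/8)/4 = -¼*(-1409/8) = 1409/32)
(-25 + I(3, L))*(-12) = (-25 + 1409/32)*(-12) = (609/32)*(-12) = -1827/8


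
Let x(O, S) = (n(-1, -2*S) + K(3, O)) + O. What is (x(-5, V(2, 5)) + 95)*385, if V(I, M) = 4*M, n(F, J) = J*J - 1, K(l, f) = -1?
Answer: 649880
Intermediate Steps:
n(F, J) = -1 + J² (n(F, J) = J² - 1 = -1 + J²)
x(O, S) = -2 + O + 4*S² (x(O, S) = ((-1 + (-2*S)²) - 1) + O = ((-1 + 4*S²) - 1) + O = (-2 + 4*S²) + O = -2 + O + 4*S²)
(x(-5, V(2, 5)) + 95)*385 = ((-2 - 5 + 4*(4*5)²) + 95)*385 = ((-2 - 5 + 4*20²) + 95)*385 = ((-2 - 5 + 4*400) + 95)*385 = ((-2 - 5 + 1600) + 95)*385 = (1593 + 95)*385 = 1688*385 = 649880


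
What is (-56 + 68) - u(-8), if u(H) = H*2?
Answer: 28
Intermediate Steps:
u(H) = 2*H
(-56 + 68) - u(-8) = (-56 + 68) - 2*(-8) = 12 - 1*(-16) = 12 + 16 = 28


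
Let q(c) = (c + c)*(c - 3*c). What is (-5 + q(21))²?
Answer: 3129361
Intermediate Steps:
q(c) = -4*c² (q(c) = (2*c)*(-2*c) = -4*c²)
(-5 + q(21))² = (-5 - 4*21²)² = (-5 - 4*441)² = (-5 - 1764)² = (-1769)² = 3129361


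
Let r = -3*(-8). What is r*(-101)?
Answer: -2424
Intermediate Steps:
r = 24
r*(-101) = 24*(-101) = -2424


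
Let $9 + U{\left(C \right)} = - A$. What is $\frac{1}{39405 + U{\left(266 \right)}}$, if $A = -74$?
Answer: $\frac{1}{39470} \approx 2.5336 \cdot 10^{-5}$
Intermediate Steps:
$U{\left(C \right)} = 65$ ($U{\left(C \right)} = -9 - -74 = -9 + 74 = 65$)
$\frac{1}{39405 + U{\left(266 \right)}} = \frac{1}{39405 + 65} = \frac{1}{39470}$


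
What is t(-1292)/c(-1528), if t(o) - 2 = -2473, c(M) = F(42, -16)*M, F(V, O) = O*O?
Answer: 2471/391168 ≈ 0.0063170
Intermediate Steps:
F(V, O) = O²
c(M) = 256*M (c(M) = (-16)²*M = 256*M)
t(o) = -2471 (t(o) = 2 - 2473 = -2471)
t(-1292)/c(-1528) = -2471/(256*(-1528)) = -2471/(-391168) = -2471*(-1/391168) = 2471/391168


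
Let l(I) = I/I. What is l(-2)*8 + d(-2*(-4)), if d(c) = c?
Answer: 16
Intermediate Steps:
l(I) = 1
l(-2)*8 + d(-2*(-4)) = 1*8 - 2*(-4) = 8 + 8 = 16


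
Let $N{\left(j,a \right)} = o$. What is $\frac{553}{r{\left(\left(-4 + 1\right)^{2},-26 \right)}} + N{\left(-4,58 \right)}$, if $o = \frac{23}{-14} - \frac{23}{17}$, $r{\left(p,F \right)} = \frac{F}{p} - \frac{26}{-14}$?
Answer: $- \frac{8338027}{15470} \approx -538.98$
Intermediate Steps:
$r{\left(p,F \right)} = \frac{13}{7} + \frac{F}{p}$ ($r{\left(p,F \right)} = \frac{F}{p} - - \frac{13}{7} = \frac{F}{p} + \frac{13}{7} = \frac{13}{7} + \frac{F}{p}$)
$o = - \frac{713}{238}$ ($o = 23 \left(- \frac{1}{14}\right) - \frac{23}{17} = - \frac{23}{14} - \frac{23}{17} = - \frac{713}{238} \approx -2.9958$)
$N{\left(j,a \right)} = - \frac{713}{238}$
$\frac{553}{r{\left(\left(-4 + 1\right)^{2},-26 \right)}} + N{\left(-4,58 \right)} = \frac{553}{\frac{13}{7} - \frac{26}{\left(-4 + 1\right)^{2}}} - \frac{713}{238} = \frac{553}{\frac{13}{7} - \frac{26}{\left(-3\right)^{2}}} - \frac{713}{238} = \frac{553}{\frac{13}{7} - \frac{26}{9}} - \frac{713}{238} = \frac{553}{- \frac{65}{63}} - \frac{713}{238} = 553 \left(- \frac{63}{65}\right) - \frac{713}{238} = - \frac{34839}{65} - \frac{713}{238} = - \frac{8338027}{15470}$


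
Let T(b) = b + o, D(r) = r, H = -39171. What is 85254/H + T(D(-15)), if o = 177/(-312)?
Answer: -24094755/1357928 ≈ -17.744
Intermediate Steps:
o = -59/104 (o = 177*(-1/312) = -59/104 ≈ -0.56731)
T(b) = -59/104 + b (T(b) = b - 59/104 = -59/104 + b)
85254/H + T(D(-15)) = 85254/(-39171) + (-59/104 - 15) = 85254*(-1/39171) - 1619/104 = -28418/13057 - 1619/104 = -24094755/1357928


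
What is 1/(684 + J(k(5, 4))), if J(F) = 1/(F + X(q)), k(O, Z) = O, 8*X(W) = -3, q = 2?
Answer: 37/25316 ≈ 0.0014615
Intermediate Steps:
X(W) = -3/8 (X(W) = (⅛)*(-3) = -3/8)
J(F) = 1/(-3/8 + F) (J(F) = 1/(F - 3/8) = 1/(-3/8 + F))
1/(684 + J(k(5, 4))) = 1/(684 + 8/(-3 + 8*5)) = 1/(684 + 8/(-3 + 40)) = 1/(684 + 8/37) = 1/(25316/37) = 37/25316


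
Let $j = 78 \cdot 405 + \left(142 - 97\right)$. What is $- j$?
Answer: $-31635$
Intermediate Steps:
$j = 31635$ ($j = 31590 + 45 = 31635$)
$- j = \left(-1\right) 31635 = -31635$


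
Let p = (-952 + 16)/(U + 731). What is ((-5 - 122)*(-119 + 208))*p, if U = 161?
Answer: 2644902/223 ≈ 11861.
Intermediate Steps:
p = -234/223 (p = (-952 + 16)/(161 + 731) = -936/892 = -936*1/892 = -234/223 ≈ -1.0493)
((-5 - 122)*(-119 + 208))*p = ((-5 - 122)*(-119 + 208))*(-234/223) = -127*89*(-234/223) = -11303*(-234/223) = 2644902/223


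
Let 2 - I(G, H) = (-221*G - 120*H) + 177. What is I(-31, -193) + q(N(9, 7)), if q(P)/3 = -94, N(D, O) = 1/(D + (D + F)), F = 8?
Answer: -30468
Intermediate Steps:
I(G, H) = -175 + 120*H + 221*G (I(G, H) = 2 - ((-221*G - 120*H) + 177) = 2 - (177 - 221*G - 120*H) = 2 + (-177 + 120*H + 221*G) = -175 + 120*H + 221*G)
N(D, O) = 1/(8 + 2*D) (N(D, O) = 1/(D + (D + 8)) = 1/(D + (8 + D)) = 1/(8 + 2*D))
q(P) = -282 (q(P) = 3*(-94) = -282)
I(-31, -193) + q(N(9, 7)) = (-175 + 120*(-193) + 221*(-31)) - 282 = (-175 - 23160 - 6851) - 282 = -30186 - 282 = -30468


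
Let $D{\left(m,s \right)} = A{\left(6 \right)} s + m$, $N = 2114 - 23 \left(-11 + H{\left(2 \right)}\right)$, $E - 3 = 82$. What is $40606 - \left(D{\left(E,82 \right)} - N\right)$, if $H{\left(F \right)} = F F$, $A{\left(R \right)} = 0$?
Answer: $42796$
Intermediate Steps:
$E = 85$ ($E = 3 + 82 = 85$)
$H{\left(F \right)} = F^{2}$
$N = 2275$ ($N = 2114 - 23 \left(-11 + 2^{2}\right) = 2114 - 23 \left(-11 + 4\right) = 2114 - 23 \left(-7\right) = 2114 - -161 = 2114 + 161 = 2275$)
$D{\left(m,s \right)} = m$ ($D{\left(m,s \right)} = 0 s + m = 0 + m = m$)
$40606 - \left(D{\left(E,82 \right)} - N\right) = 40606 - \left(85 - 2275\right) = 40606 - -2190 = 40606 + 2190 = 42796$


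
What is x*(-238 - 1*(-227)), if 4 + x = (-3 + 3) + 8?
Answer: -44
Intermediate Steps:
x = 4 (x = -4 + ((-3 + 3) + 8) = -4 + (0 + 8) = -4 + 8 = 4)
x*(-238 - 1*(-227)) = 4*(-238 - 1*(-227)) = 4*(-238 + 227) = 4*(-11) = -44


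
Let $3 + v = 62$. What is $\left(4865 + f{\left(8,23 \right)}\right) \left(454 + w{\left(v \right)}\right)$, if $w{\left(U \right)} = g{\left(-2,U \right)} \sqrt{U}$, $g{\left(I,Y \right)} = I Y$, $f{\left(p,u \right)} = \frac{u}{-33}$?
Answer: $\frac{72876988}{33} - \frac{18941596 \sqrt{59}}{33} \approx -2.2005 \cdot 10^{6}$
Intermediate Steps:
$v = 59$ ($v = -3 + 62 = 59$)
$f{\left(p,u \right)} = - \frac{u}{33}$ ($f{\left(p,u \right)} = u \left(- \frac{1}{33}\right) = - \frac{u}{33}$)
$w{\left(U \right)} = - 2 U^{\frac{3}{2}}$ ($w{\left(U \right)} = - 2 U \sqrt{U} = - 2 U^{\frac{3}{2}}$)
$\left(4865 + f{\left(8,23 \right)}\right) \left(454 + w{\left(v \right)}\right) = \left(4865 - \frac{23}{33}\right) \left(454 - 2 \cdot 59^{\frac{3}{2}}\right) = \left(4865 - \frac{23}{33}\right) \left(454 - 2 \cdot 59 \sqrt{59}\right) = \frac{160522 \left(454 - 118 \sqrt{59}\right)}{33} = \frac{72876988}{33} - \frac{18941596 \sqrt{59}}{33}$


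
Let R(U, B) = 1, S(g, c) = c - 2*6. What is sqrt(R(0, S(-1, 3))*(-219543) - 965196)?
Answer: I*sqrt(1184739) ≈ 1088.5*I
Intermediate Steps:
S(g, c) = -12 + c (S(g, c) = c - 12 = -12 + c)
sqrt(R(0, S(-1, 3))*(-219543) - 965196) = sqrt(1*(-219543) - 965196) = sqrt(-219543 - 965196) = sqrt(-1184739) = I*sqrt(1184739)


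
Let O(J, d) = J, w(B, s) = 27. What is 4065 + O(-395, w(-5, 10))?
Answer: 3670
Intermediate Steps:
4065 + O(-395, w(-5, 10)) = 4065 - 395 = 3670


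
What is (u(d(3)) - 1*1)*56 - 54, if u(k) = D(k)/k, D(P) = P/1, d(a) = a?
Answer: -54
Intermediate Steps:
D(P) = P (D(P) = P*1 = P)
u(k) = 1 (u(k) = k/k = 1)
(u(d(3)) - 1*1)*56 - 54 = (1 - 1*1)*56 - 54 = (1 - 1)*56 - 54 = 0*56 - 54 = 0 - 54 = -54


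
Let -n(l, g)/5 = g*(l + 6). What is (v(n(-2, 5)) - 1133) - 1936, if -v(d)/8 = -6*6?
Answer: -2781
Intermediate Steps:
n(l, g) = -5*g*(6 + l) (n(l, g) = -5*g*(l + 6) = -5*g*(6 + l))
v(d) = 288 (v(d) = -(-48)*6 = -8*(-36) = 288)
(v(n(-2, 5)) - 1133) - 1936 = (288 - 1133) - 1936 = -845 - 1936 = -2781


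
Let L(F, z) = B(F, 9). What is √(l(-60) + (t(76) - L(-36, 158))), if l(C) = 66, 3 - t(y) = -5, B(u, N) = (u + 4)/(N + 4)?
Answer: √12922/13 ≈ 8.7442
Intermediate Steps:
B(u, N) = (4 + u)/(4 + N)
L(F, z) = 4/13 + F/13 (L(F, z) = (4 + F)/(4 + 9) = (4 + F)/13 = 4/13 + F/13)
t(y) = 8 (t(y) = 3 - 1*(-5) = 3 + 5 = 8)
√(l(-60) + (t(76) - L(-36, 158))) = √(66 + (8 - (4/13 + (1/13)*(-36)))) = √(66 + (8 - (4/13 - 36/13))) = √(66 + (8 - 1*(-32/13))) = √(66 + (8 + 32/13)) = √(66 + 136/13) = √(994/13) = √12922/13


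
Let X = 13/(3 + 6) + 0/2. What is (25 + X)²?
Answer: 56644/81 ≈ 699.31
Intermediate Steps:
X = 13/9 (X = 13/9 + 0*(½) = 13*(⅑) + 0 = 13/9 + 0 = 13/9 ≈ 1.4444)
(25 + X)² = (25 + 13/9)² = (238/9)² = 56644/81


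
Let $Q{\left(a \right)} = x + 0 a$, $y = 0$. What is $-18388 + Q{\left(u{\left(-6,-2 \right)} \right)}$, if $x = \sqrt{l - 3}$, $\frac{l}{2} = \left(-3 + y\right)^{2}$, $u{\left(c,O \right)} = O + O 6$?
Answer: $-18388 + \sqrt{15} \approx -18384.0$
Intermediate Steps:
$u{\left(c,O \right)} = 7 O$ ($u{\left(c,O \right)} = O + 6 O = 7 O$)
$l = 18$ ($l = 2 \left(-3 + 0\right)^{2} = 2 \left(-3\right)^{2} = 2 \cdot 9 = 18$)
$x = \sqrt{15}$ ($x = \sqrt{18 - 3} = \sqrt{15} \approx 3.873$)
$Q{\left(a \right)} = \sqrt{15}$ ($Q{\left(a \right)} = \sqrt{15} + 0 a = \sqrt{15} + 0 = \sqrt{15}$)
$-18388 + Q{\left(u{\left(-6,-2 \right)} \right)} = -18388 + \sqrt{15}$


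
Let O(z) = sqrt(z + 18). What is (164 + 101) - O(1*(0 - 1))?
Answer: 265 - sqrt(17) ≈ 260.88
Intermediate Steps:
O(z) = sqrt(18 + z)
(164 + 101) - O(1*(0 - 1)) = (164 + 101) - sqrt(18 + 1*(0 - 1)) = 265 - sqrt(18 + 1*(-1)) = 265 - sqrt(18 - 1) = 265 - sqrt(17)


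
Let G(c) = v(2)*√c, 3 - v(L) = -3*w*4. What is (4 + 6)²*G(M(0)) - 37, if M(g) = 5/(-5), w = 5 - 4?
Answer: -37 + 1500*I ≈ -37.0 + 1500.0*I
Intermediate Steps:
w = 1
v(L) = 15 (v(L) = 3 - (-3*1)*4 = 3 - (-3)*4 = 3 - 1*(-12) = 3 + 12 = 15)
M(g) = -1 (M(g) = 5*(-⅕) = -1)
G(c) = 15*√c
(4 + 6)²*G(M(0)) - 37 = (4 + 6)²*(15*√(-1)) - 37 = 10²*(15*I) - 37 = 100*(15*I) - 37 = 1500*I - 37 = -37 + 1500*I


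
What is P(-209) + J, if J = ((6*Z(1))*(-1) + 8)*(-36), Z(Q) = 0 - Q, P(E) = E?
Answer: -713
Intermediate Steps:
Z(Q) = -Q
J = -504 (J = ((6*(-1*1))*(-1) + 8)*(-36) = ((6*(-1))*(-1) + 8)*(-36) = (-6*(-1) + 8)*(-36) = (6 + 8)*(-36) = 14*(-36) = -504)
P(-209) + J = -209 - 504 = -713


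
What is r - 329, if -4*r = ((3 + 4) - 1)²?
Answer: -338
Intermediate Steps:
r = -9 (r = -((3 + 4) - 1)²/4 = -(7 - 1)²/4 = -¼*6² = -¼*36 = -9)
r - 329 = -9 - 329 = -338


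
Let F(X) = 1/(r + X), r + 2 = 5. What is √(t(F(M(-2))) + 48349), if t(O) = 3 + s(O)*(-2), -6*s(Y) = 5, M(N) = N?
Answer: √435183/3 ≈ 219.89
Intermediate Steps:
r = 3 (r = -2 + 5 = 3)
s(Y) = -⅚ (s(Y) = -⅙*5 = -⅚)
F(X) = 1/(3 + X)
t(O) = 14/3 (t(O) = 3 - ⅚*(-2) = 3 + 5/3 = 14/3)
√(t(F(M(-2))) + 48349) = √(14/3 + 48349) = √(145061/3) = √435183/3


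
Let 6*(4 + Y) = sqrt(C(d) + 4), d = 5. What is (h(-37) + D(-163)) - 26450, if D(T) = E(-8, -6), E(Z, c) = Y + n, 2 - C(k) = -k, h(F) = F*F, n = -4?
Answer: -25089 + sqrt(11)/6 ≈ -25088.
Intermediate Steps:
h(F) = F**2
C(k) = 2 + k (C(k) = 2 - (-1)*k = 2 + k)
Y = -4 + sqrt(11)/6 (Y = -4 + sqrt((2 + 5) + 4)/6 = -4 + sqrt(7 + 4)/6 = -4 + sqrt(11)/6 ≈ -3.4472)
E(Z, c) = -8 + sqrt(11)/6 (E(Z, c) = (-4 + sqrt(11)/6) - 4 = -8 + sqrt(11)/6)
D(T) = -8 + sqrt(11)/6
(h(-37) + D(-163)) - 26450 = ((-37)**2 + (-8 + sqrt(11)/6)) - 26450 = (1369 + (-8 + sqrt(11)/6)) - 26450 = (1361 + sqrt(11)/6) - 26450 = -25089 + sqrt(11)/6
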